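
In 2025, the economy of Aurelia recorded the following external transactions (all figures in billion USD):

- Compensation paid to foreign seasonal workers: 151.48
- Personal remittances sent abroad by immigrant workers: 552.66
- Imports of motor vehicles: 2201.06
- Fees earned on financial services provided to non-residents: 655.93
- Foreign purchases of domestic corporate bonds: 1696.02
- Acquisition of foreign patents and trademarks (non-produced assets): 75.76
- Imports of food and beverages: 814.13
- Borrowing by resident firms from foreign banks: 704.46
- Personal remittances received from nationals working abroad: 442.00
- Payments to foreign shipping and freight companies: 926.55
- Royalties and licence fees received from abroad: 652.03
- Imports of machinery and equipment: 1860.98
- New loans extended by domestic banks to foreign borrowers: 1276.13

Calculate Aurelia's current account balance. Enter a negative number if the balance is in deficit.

Goods: -814.13 - 1860.98 - 2201.06 = -4876.17
Services: 652.03 - 926.55 + 655.93 = 381.41
Primary income: -151.48
Secondary income: 442.00 - 552.66 = -110.66
Current account = (-4876.17) + 381.41 + (-151.48) + (-110.66) = -4756.90
(Excluded from the current account — financial account: foreign purchases of domestic corporate bonds 1696.02, borrowing by resident firms from foreign banks 704.46, new loans extended by domestic banks to foreign borrowers 1276.13; capital account: acquisition of foreign patents and trademarks (non-produced assets) 75.76.)

-4756.90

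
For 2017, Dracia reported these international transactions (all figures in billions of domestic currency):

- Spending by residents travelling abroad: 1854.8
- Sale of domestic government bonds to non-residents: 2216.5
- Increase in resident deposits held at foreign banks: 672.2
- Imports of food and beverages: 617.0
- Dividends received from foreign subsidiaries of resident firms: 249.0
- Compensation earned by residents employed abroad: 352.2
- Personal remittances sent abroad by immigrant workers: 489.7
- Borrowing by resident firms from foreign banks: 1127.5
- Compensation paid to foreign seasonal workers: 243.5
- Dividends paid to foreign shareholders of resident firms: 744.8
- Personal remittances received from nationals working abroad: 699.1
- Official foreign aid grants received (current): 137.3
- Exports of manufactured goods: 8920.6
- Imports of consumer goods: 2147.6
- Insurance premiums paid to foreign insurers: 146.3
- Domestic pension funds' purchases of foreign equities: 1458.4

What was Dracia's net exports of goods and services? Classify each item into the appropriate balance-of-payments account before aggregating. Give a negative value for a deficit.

4154.9

Goods: -617.0 - 2147.6 + 8920.6 = 6156.0
Services: -146.3 - 1854.8 = -2001.1
Trade balance = 6156.0 + (-2001.1) = 4154.9
(Excluded from the trade balance — financial account: sale of domestic government bonds to non-residents 2216.5, increase in resident deposits held at foreign banks 672.2, borrowing by resident firms from foreign banks 1127.5, domestic pension funds' purchases of foreign equities 1458.4; primary income: dividends received from foreign subsidiaries of resident firms 249.0, compensation earned by residents employed abroad 352.2, compensation paid to foreign seasonal workers 243.5, dividends paid to foreign shareholders of resident firms 744.8; secondary income: personal remittances sent abroad by immigrant workers 489.7, personal remittances received from nationals working abroad 699.1, official foreign aid grants received (current) 137.3.)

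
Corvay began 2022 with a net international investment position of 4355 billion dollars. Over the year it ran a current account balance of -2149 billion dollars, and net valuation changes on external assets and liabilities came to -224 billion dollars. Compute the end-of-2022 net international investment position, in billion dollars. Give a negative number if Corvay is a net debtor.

1982

Change in NIIP = current account + net valuation change = -2149 + (-224) = -2373
End-of-year NIIP = 4355 + (-2373) = 1982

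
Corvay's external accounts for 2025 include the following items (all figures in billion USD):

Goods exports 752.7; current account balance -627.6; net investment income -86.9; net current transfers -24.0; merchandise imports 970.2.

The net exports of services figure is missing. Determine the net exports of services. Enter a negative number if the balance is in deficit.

Current account = goods balance + services balance + net primary income + net secondary income
Sum of the known components = -328.4
Net exports of services = CA - (known components) = -627.6 - (-328.4) = -299.2

-299.2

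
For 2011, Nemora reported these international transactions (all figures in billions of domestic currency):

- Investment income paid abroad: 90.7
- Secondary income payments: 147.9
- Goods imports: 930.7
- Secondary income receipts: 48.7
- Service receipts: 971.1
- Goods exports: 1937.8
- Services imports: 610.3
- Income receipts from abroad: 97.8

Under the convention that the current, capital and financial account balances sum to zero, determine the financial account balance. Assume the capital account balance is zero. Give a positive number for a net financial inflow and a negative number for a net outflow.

Goods balance = 1937.8 - 930.7 = 1007.1
Services balance = 971.1 - 610.3 = 360.8
Trade balance (goods + services) = 1007.1 + 360.8 = 1367.9
Net primary income = 97.8 - 90.7 = 7.1
Net secondary income = 48.7 - 147.9 = -99.2
Current account = 1367.9 + 7.1 + (-99.2) = 1275.8
Financial account = -(1275.8) = -1275.8

-1275.8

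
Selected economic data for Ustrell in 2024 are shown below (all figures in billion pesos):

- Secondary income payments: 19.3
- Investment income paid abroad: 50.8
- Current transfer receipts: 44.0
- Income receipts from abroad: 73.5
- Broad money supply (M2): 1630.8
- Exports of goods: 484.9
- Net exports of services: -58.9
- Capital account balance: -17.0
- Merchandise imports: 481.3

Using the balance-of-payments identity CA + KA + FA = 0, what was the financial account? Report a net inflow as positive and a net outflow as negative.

Goods balance = 484.9 - 481.3 = 3.6
Services balance = -58.9
Trade balance (goods + services) = 3.6 + (-58.9) = -55.3
Net primary income = 73.5 - 50.8 = 22.7
Net secondary income = 44.0 - 19.3 = 24.7
Current account = -55.3 + 22.7 + 24.7 = -7.9
Financial account = -(-7.9 + (-17.0)) = 24.9

24.9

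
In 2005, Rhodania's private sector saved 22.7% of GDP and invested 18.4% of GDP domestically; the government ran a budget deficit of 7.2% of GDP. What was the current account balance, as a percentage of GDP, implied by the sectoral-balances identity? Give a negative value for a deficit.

By the sectoral-balances identity, CA = (S_private - I) + (T - G).
Private balance = 22.7 - 18.4 = 4.3
Government balance (T - G) = -7.2
CA = 4.3 + (-7.2) = -2.9

-2.9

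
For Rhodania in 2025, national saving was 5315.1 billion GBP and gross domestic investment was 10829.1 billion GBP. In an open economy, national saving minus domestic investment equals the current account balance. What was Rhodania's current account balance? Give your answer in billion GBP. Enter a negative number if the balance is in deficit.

CA = S - I = 5315.1 - 10829.1 = -5514.0

-5514.0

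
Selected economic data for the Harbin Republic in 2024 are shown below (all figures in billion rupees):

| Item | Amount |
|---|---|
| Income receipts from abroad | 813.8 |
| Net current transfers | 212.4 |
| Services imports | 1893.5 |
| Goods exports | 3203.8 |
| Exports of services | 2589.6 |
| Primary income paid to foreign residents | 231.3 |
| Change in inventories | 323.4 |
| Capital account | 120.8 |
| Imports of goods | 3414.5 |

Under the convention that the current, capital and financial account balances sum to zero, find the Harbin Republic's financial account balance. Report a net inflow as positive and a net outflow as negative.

Goods balance = 3203.8 - 3414.5 = -210.7
Services balance = 2589.6 - 1893.5 = 696.1
Trade balance (goods + services) = -210.7 + 696.1 = 485.4
Net primary income = 813.8 - 231.3 = 582.5
Net secondary income = 212.4
Current account = 485.4 + 582.5 + 212.4 = 1280.3
Financial account = -(1280.3 + 120.8) = -1401.1

-1401.1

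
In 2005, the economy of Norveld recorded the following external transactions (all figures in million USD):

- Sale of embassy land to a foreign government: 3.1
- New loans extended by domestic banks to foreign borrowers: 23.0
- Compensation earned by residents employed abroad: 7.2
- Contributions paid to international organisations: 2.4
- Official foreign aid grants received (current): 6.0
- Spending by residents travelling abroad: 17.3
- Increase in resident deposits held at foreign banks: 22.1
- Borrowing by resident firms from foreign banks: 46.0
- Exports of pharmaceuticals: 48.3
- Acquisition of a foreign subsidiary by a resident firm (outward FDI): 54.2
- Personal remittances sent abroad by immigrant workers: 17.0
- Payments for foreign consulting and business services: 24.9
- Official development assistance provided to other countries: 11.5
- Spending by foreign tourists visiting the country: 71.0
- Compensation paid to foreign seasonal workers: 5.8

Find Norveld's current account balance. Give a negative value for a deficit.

53.6

Goods: 48.3
Services: -24.9 - 17.3 + 71.0 = 28.8
Primary income: 7.2 - 5.8 = 1.4
Secondary income: -2.4 - 11.5 - 17.0 + 6.0 = -24.9
Current account = 48.3 + 28.8 + 1.4 + (-24.9) = 53.6
(Excluded from the current account — capital account: sale of embassy land to a foreign government 3.1; financial account: new loans extended by domestic banks to foreign borrowers 23.0, increase in resident deposits held at foreign banks 22.1, borrowing by resident firms from foreign banks 46.0, acquisition of a foreign subsidiary by a resident firm (outward FDI) 54.2.)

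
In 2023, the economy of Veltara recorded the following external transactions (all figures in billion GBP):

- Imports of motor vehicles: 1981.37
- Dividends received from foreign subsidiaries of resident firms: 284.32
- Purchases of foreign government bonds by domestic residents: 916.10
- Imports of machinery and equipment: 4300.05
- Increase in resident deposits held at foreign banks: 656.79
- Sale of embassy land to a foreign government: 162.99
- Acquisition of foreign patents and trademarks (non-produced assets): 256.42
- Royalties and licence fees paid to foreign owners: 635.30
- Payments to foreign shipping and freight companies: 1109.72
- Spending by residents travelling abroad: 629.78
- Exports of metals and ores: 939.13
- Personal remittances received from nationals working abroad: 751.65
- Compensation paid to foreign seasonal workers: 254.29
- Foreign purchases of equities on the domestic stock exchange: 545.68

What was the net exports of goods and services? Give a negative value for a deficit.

Goods: -4300.05 - 1981.37 + 939.13 = -5342.29
Services: -629.78 - 635.30 - 1109.72 = -2374.80
Trade balance = -5342.29 + (-2374.80) = -7717.09
(Excluded from the trade balance — primary income: dividends received from foreign subsidiaries of resident firms 284.32, compensation paid to foreign seasonal workers 254.29; financial account: purchases of foreign government bonds by domestic residents 916.10, increase in resident deposits held at foreign banks 656.79, foreign purchases of equities on the domestic stock exchange 545.68; capital account: sale of embassy land to a foreign government 162.99, acquisition of foreign patents and trademarks (non-produced assets) 256.42; secondary income: personal remittances received from nationals working abroad 751.65.)

-7717.09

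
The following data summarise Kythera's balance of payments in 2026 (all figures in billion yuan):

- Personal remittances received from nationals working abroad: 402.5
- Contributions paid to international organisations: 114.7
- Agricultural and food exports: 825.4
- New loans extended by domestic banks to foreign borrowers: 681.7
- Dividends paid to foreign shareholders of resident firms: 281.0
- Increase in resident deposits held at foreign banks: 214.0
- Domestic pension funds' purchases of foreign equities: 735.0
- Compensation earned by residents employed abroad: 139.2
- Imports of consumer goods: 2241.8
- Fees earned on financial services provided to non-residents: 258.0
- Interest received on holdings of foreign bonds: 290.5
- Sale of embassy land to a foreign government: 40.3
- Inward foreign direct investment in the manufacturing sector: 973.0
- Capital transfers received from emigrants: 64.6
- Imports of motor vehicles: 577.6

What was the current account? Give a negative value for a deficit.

Goods: -577.6 + 825.4 - 2241.8 = -1994.0
Services: 258.0
Primary income: -281.0 + 139.2 + 290.5 = 148.7
Secondary income: -114.7 + 402.5 = 287.8
Current account = (-1994.0) + 258.0 + 148.7 + 287.8 = -1299.5
(Excluded from the current account — financial account: new loans extended by domestic banks to foreign borrowers 681.7, increase in resident deposits held at foreign banks 214.0, domestic pension funds' purchases of foreign equities 735.0, inward foreign direct investment in the manufacturing sector 973.0; capital account: sale of embassy land to a foreign government 40.3, capital transfers received from emigrants 64.6.)

-1299.5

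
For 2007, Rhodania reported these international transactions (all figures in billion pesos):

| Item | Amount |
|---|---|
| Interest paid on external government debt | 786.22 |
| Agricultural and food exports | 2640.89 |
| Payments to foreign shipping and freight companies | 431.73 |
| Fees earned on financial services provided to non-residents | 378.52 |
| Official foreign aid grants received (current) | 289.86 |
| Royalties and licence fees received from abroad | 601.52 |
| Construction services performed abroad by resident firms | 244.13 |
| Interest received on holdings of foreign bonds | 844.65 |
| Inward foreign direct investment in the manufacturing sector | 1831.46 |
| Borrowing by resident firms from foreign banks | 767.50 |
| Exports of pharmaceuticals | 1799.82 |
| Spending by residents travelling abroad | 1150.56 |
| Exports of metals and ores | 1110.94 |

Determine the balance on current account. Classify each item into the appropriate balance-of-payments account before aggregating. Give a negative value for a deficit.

Goods: 1110.94 + 1799.82 + 2640.89 = 5551.65
Services: 601.52 + 244.13 - 431.73 - 1150.56 + 378.52 = -358.12
Primary income: 844.65 - 786.22 = 58.43
Secondary income: 289.86
Current account = 5551.65 + (-358.12) + 58.43 + 289.86 = 5541.82
(Excluded from the current account — financial account: inward foreign direct investment in the manufacturing sector 1831.46, borrowing by resident firms from foreign banks 767.50.)

5541.82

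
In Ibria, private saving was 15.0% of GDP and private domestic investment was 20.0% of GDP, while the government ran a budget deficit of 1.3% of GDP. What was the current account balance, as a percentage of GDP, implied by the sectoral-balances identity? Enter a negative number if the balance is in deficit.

-6.3

By the sectoral-balances identity, CA = (S_private - I) + (T - G).
Private balance = 15.0 - 20.0 = -5.0
Government balance (T - G) = -1.3
CA = -5.0 + (-1.3) = -6.3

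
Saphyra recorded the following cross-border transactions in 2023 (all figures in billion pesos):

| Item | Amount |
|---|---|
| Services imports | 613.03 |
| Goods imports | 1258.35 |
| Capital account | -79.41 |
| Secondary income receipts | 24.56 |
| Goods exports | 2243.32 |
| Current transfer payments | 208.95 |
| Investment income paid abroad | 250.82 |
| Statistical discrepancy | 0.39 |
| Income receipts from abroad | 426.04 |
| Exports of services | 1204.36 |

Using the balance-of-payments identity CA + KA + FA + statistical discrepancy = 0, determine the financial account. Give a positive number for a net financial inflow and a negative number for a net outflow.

-1488.11

Goods balance = 2243.32 - 1258.35 = 984.97
Services balance = 1204.36 - 613.03 = 591.33
Trade balance (goods + services) = 984.97 + 591.33 = 1576.30
Net primary income = 426.04 - 250.82 = 175.22
Net secondary income = 24.56 - 208.95 = -184.39
Current account = 1576.30 + 175.22 + (-184.39) = 1567.13
Financial account = -(1567.13 + (-79.41) + 0.39) = -1488.11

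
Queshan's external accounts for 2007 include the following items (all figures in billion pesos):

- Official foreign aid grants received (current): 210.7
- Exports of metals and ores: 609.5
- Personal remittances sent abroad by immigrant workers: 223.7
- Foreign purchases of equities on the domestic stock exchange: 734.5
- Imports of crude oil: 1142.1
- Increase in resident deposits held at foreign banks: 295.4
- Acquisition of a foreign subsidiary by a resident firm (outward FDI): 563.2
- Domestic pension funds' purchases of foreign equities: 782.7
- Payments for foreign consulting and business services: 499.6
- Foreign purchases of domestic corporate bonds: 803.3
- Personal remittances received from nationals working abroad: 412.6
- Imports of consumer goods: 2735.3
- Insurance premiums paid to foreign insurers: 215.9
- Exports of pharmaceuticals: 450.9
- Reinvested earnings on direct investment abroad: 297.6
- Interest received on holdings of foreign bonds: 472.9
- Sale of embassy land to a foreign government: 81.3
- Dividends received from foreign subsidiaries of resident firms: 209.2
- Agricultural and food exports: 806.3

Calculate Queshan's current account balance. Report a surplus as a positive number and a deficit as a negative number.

Goods: -2735.3 + 806.3 + 609.5 - 1142.1 + 450.9 = -2010.7
Services: -215.9 - 499.6 = -715.5
Primary income: 297.6 + 472.9 + 209.2 = 979.7
Secondary income: 210.7 + 412.6 - 223.7 = 399.6
Current account = (-2010.7) + (-715.5) + 979.7 + 399.6 = -1346.9
(Excluded from the current account — financial account: foreign purchases of equities on the domestic stock exchange 734.5, increase in resident deposits held at foreign banks 295.4, acquisition of a foreign subsidiary by a resident firm (outward FDI) 563.2, domestic pension funds' purchases of foreign equities 782.7, foreign purchases of domestic corporate bonds 803.3; capital account: sale of embassy land to a foreign government 81.3.)

-1346.9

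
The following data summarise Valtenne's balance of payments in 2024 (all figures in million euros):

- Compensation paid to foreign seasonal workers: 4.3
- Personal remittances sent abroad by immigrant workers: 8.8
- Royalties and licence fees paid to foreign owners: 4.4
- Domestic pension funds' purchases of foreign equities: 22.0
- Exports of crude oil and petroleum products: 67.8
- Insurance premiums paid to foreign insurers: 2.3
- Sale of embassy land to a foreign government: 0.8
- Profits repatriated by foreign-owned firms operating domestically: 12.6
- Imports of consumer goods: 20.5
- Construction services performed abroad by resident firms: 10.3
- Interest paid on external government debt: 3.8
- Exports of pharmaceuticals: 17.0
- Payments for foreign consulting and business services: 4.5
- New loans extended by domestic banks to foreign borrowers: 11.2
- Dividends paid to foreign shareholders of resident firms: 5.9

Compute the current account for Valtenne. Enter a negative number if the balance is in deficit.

Goods: -20.5 + 17.0 + 67.8 = 64.3
Services: -4.4 - 2.3 + 10.3 - 4.5 = -0.9
Primary income: -12.6 - 4.3 - 3.8 - 5.9 = -26.6
Secondary income: -8.8
Current account = 64.3 + (-0.9) + (-26.6) + (-8.8) = 28.0
(Excluded from the current account — financial account: domestic pension funds' purchases of foreign equities 22.0, new loans extended by domestic banks to foreign borrowers 11.2; capital account: sale of embassy land to a foreign government 0.8.)

28.0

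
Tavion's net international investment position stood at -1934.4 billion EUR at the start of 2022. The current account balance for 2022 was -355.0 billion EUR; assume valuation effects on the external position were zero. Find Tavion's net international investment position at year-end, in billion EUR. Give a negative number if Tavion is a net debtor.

With no valuation effects, change in NIIP = current account = -355.0
End-of-year NIIP = -1934.4 + (-355.0) = -2289.4

-2289.4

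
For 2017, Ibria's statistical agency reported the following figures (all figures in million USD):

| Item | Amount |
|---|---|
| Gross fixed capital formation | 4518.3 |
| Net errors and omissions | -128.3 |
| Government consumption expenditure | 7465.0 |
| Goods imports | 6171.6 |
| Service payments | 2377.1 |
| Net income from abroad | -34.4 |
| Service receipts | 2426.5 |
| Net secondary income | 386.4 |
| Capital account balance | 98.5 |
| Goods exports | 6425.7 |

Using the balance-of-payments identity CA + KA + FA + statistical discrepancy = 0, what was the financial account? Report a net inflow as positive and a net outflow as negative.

Goods balance = 6425.7 - 6171.6 = 254.1
Services balance = 2426.5 - 2377.1 = 49.4
Trade balance (goods + services) = 254.1 + 49.4 = 303.5
Net primary income = -34.4
Net secondary income = 386.4
Current account = 303.5 + (-34.4) + 386.4 = 655.5
Financial account = -(655.5 + 98.5 + (-128.3)) = -625.7

-625.7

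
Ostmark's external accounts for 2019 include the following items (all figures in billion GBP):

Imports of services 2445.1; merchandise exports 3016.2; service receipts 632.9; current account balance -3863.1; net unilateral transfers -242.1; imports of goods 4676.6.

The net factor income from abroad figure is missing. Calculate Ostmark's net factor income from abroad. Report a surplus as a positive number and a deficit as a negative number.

-148.4

Current account = goods balance + services balance + net primary income + net secondary income
Sum of the known components = -3714.7
Net factor income from abroad = CA - (known components) = -3863.1 - (-3714.7) = -148.4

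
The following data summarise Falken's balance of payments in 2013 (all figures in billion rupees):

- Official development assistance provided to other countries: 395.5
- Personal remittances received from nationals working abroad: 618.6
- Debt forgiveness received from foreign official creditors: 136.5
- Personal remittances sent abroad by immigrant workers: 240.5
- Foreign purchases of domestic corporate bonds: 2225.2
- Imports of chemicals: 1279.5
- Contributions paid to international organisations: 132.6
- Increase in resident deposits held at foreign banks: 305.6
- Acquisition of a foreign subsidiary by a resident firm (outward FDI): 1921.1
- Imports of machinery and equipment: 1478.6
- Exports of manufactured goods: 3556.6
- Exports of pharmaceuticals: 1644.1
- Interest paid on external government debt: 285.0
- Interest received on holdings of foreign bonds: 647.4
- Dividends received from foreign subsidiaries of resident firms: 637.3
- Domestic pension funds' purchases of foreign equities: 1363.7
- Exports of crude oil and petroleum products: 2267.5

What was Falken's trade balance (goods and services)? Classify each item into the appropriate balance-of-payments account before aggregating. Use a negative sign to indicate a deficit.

Goods: -1478.6 + 2267.5 - 1279.5 + 1644.1 + 3556.6 = 4710.1
Trade balance = 4710.1 + 0.0 = 4710.1
(Excluded from the trade balance — secondary income: official development assistance provided to other countries 395.5, personal remittances received from nationals working abroad 618.6, personal remittances sent abroad by immigrant workers 240.5, contributions paid to international organisations 132.6; capital account: debt forgiveness received from foreign official creditors 136.5; financial account: foreign purchases of domestic corporate bonds 2225.2, increase in resident deposits held at foreign banks 305.6, acquisition of a foreign subsidiary by a resident firm (outward FDI) 1921.1, domestic pension funds' purchases of foreign equities 1363.7; primary income: interest paid on external government debt 285.0, interest received on holdings of foreign bonds 647.4, dividends received from foreign subsidiaries of resident firms 637.3.)

4710.1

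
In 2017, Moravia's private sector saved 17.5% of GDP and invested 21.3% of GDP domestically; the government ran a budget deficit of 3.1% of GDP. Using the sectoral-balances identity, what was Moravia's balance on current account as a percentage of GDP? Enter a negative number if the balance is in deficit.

By the sectoral-balances identity, CA = (S_private - I) + (T - G).
Private balance = 17.5 - 21.3 = -3.8
Government balance (T - G) = -3.1
CA = -3.8 + (-3.1) = -6.9

-6.9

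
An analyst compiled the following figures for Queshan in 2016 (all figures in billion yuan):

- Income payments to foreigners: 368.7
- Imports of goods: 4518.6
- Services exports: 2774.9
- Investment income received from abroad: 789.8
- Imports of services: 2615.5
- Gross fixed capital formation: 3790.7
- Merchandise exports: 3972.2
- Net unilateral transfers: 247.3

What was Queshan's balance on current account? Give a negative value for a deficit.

281.4

Goods balance = 3972.2 - 4518.6 = -546.4
Services balance = 2774.9 - 2615.5 = 159.4
Trade balance (goods + services) = -546.4 + 159.4 = -387.0
Net primary income = 789.8 - 368.7 = 421.1
Net secondary income = 247.3
Current account = -387.0 + 421.1 + 247.3 = 281.4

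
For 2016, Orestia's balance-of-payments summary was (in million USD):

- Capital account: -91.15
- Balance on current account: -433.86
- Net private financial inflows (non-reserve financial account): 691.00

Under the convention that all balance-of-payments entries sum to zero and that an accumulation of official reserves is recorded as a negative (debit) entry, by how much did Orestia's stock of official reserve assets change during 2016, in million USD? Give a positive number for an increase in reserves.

Official reserve transactions balance = -((-433.86) + (-91.15) + 691.00) = -165.99
An accumulation of reserves is recorded as a debit (negative entry), so the change in the stock of reserves is the negative of that balance.
Change in official reserves = -(-165.99) = 165.99

165.99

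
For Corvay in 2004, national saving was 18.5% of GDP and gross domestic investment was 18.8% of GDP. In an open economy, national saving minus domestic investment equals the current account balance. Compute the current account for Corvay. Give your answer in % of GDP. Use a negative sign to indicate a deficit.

S - I = CA (net lending to the rest of the world).
CA = S - I = 18.5 - 18.8 = -0.3

-0.3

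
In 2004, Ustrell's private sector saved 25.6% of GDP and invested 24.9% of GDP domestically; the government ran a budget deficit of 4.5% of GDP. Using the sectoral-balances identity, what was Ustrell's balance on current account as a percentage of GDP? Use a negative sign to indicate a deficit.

-3.8

By the sectoral-balances identity, CA = (S_private - I) + (T - G).
Private balance = 25.6 - 24.9 = 0.7
Government balance (T - G) = -4.5
CA = 0.7 + (-4.5) = -3.8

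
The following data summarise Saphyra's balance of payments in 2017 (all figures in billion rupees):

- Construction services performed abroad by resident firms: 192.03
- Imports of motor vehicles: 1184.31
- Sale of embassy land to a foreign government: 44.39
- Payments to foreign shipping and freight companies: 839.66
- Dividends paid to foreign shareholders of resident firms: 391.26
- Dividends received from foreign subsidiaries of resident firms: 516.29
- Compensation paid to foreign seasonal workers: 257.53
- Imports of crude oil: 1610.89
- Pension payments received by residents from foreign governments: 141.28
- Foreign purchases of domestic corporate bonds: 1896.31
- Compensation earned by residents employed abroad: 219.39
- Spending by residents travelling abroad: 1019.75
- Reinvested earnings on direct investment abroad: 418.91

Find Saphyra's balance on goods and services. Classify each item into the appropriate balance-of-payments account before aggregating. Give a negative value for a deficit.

Goods: -1184.31 - 1610.89 = -2795.20
Services: 192.03 - 839.66 - 1019.75 = -1667.38
Trade balance = -2795.20 + (-1667.38) = -4462.58
(Excluded from the trade balance — capital account: sale of embassy land to a foreign government 44.39; primary income: dividends paid to foreign shareholders of resident firms 391.26, dividends received from foreign subsidiaries of resident firms 516.29, compensation paid to foreign seasonal workers 257.53, compensation earned by residents employed abroad 219.39, reinvested earnings on direct investment abroad 418.91; secondary income: pension payments received by residents from foreign governments 141.28; financial account: foreign purchases of domestic corporate bonds 1896.31.)

-4462.58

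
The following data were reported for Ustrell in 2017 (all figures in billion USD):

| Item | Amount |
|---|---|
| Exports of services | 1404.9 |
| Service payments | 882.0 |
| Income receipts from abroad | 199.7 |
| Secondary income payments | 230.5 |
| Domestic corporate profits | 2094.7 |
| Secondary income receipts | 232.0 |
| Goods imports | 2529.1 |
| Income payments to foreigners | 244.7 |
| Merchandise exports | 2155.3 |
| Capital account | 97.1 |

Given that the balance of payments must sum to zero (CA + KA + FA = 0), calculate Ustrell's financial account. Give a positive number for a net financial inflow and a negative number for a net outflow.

-202.7

Goods balance = 2155.3 - 2529.1 = -373.8
Services balance = 1404.9 - 882.0 = 522.9
Trade balance (goods + services) = -373.8 + 522.9 = 149.1
Net primary income = 199.7 - 244.7 = -45.0
Net secondary income = 232.0 - 230.5 = 1.5
Current account = 149.1 + (-45.0) + 1.5 = 105.6
Financial account = -(105.6 + 97.1) = -202.7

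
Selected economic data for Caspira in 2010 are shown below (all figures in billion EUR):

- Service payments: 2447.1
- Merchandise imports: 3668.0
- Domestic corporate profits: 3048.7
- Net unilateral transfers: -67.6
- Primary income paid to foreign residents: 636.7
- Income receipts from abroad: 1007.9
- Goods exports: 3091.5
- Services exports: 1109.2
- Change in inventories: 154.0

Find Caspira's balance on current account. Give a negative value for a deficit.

-1610.8

Goods balance = 3091.5 - 3668.0 = -576.5
Services balance = 1109.2 - 2447.1 = -1337.9
Trade balance (goods + services) = -576.5 + (-1337.9) = -1914.4
Net primary income = 1007.9 - 636.7 = 371.2
Net secondary income = -67.6
Current account = -1914.4 + 371.2 + (-67.6) = -1610.8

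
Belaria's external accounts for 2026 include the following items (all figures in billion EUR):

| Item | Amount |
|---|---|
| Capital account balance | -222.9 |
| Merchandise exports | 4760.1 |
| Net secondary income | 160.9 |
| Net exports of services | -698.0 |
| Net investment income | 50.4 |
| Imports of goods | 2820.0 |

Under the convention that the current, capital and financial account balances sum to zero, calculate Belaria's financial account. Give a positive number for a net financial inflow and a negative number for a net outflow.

Goods balance = 4760.1 - 2820.0 = 1940.1
Services balance = -698.0
Trade balance (goods + services) = 1940.1 + (-698.0) = 1242.1
Net primary income = 50.4
Net secondary income = 160.9
Current account = 1242.1 + 50.4 + 160.9 = 1453.4
Financial account = -(1453.4 + (-222.9)) = -1230.5

-1230.5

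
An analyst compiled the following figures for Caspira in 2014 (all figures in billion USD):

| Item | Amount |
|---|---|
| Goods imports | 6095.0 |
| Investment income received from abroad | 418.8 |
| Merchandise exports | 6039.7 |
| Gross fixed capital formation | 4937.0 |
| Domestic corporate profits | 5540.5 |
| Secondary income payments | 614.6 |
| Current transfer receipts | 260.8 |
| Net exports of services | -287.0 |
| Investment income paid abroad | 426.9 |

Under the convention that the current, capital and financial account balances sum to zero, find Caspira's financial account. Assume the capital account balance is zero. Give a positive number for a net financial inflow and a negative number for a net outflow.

704.2

Goods balance = 6039.7 - 6095.0 = -55.3
Services balance = -287.0
Trade balance (goods + services) = -55.3 + (-287.0) = -342.3
Net primary income = 418.8 - 426.9 = -8.1
Net secondary income = 260.8 - 614.6 = -353.8
Current account = -342.3 + (-8.1) + (-353.8) = -704.2
Financial account = -(-704.2) = 704.2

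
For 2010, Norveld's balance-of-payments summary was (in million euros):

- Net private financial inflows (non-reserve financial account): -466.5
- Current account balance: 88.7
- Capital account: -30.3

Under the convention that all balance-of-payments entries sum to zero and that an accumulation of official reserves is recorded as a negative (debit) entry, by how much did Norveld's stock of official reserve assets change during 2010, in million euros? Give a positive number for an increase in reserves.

-408.1

Official reserve transactions balance = -(88.7 + (-30.3) + (-466.5)) = 408.1
An accumulation of reserves is recorded as a debit (negative entry), so the change in the stock of reserves is the negative of that balance.
Change in official reserves = -(408.1) = -408.1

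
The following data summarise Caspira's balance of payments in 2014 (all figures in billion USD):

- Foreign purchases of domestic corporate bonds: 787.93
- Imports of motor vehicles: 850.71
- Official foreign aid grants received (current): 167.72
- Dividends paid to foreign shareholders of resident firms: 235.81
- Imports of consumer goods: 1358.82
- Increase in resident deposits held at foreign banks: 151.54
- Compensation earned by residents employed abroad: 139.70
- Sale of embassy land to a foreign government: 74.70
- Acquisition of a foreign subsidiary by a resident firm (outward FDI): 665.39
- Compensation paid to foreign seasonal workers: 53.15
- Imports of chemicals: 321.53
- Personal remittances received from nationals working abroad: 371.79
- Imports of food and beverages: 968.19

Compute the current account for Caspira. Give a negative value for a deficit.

Goods: -321.53 - 850.71 - 1358.82 - 968.19 = -3499.25
Primary income: 139.70 - 235.81 - 53.15 = -149.26
Secondary income: 371.79 + 167.72 = 539.51
Current account = (-3499.25) + (-149.26) + 539.51 = -3109.00
(Excluded from the current account — financial account: foreign purchases of domestic corporate bonds 787.93, increase in resident deposits held at foreign banks 151.54, acquisition of a foreign subsidiary by a resident firm (outward FDI) 665.39; capital account: sale of embassy land to a foreign government 74.70.)

-3109.00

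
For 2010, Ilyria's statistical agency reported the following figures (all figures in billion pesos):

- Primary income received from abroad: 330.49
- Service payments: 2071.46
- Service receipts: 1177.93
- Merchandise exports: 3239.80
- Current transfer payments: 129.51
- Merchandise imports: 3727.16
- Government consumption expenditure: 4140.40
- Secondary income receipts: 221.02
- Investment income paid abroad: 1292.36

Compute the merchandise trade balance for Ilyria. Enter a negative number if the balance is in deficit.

-487.36

Goods balance = 3239.80 - 3727.16 = -487.36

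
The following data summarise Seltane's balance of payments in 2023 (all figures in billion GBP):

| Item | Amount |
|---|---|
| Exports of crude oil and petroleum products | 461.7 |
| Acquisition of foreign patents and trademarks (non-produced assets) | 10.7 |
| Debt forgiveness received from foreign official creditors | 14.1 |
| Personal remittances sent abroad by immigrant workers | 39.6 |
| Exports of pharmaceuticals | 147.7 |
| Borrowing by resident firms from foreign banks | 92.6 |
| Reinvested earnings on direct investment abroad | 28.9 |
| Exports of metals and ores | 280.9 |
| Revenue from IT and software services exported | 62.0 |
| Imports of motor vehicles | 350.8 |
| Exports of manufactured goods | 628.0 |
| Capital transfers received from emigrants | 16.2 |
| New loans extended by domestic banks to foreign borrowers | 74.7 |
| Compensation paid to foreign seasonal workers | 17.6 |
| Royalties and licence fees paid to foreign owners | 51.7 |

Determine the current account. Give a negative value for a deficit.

Goods: 628.0 + 280.9 + 461.7 + 147.7 - 350.8 = 1167.5
Services: 62.0 - 51.7 = 10.3
Primary income: 28.9 - 17.6 = 11.3
Secondary income: -39.6
Current account = 1167.5 + 10.3 + 11.3 + (-39.6) = 1149.5
(Excluded from the current account — capital account: acquisition of foreign patents and trademarks (non-produced assets) 10.7, debt forgiveness received from foreign official creditors 14.1, capital transfers received from emigrants 16.2; financial account: borrowing by resident firms from foreign banks 92.6, new loans extended by domestic banks to foreign borrowers 74.7.)

1149.5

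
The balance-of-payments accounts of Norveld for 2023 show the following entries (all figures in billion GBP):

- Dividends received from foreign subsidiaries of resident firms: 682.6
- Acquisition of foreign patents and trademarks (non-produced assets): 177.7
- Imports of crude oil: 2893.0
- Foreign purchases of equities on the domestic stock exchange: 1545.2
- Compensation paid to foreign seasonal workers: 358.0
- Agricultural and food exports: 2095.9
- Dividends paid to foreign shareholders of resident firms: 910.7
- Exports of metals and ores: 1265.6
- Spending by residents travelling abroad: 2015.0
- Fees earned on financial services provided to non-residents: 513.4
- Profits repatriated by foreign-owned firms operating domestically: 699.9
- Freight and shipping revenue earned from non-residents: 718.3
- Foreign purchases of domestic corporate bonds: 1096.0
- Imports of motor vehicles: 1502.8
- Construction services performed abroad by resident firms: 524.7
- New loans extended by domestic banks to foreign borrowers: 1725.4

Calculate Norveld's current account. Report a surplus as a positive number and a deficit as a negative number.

-2578.9

Goods: -1502.8 + 2095.9 + 1265.6 - 2893.0 = -1034.3
Services: 718.3 + 513.4 + 524.7 - 2015.0 = -258.6
Primary income: 682.6 - 699.9 - 910.7 - 358.0 = -1286.0
Current account = (-1034.3) + (-258.6) + (-1286.0) = -2578.9
(Excluded from the current account — capital account: acquisition of foreign patents and trademarks (non-produced assets) 177.7; financial account: foreign purchases of equities on the domestic stock exchange 1545.2, foreign purchases of domestic corporate bonds 1096.0, new loans extended by domestic banks to foreign borrowers 1725.4.)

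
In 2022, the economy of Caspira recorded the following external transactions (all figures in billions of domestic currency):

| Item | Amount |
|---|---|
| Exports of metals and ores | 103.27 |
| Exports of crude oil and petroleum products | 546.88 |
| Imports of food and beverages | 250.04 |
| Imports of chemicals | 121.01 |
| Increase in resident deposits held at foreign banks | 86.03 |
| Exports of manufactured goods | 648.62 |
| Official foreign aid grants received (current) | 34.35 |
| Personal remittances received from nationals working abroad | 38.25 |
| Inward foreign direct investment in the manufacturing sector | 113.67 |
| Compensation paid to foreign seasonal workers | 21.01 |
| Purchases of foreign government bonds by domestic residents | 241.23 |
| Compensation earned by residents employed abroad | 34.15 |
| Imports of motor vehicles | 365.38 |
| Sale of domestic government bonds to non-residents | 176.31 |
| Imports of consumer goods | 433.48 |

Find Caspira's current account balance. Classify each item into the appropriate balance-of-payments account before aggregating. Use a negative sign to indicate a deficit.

214.60

Goods: 103.27 + 648.62 - 250.04 - 433.48 - 365.38 - 121.01 + 546.88 = 128.86
Primary income: -21.01 + 34.15 = 13.14
Secondary income: 34.35 + 38.25 = 72.60
Current account = 128.86 + 13.14 + 72.60 = 214.60
(Excluded from the current account — financial account: increase in resident deposits held at foreign banks 86.03, inward foreign direct investment in the manufacturing sector 113.67, purchases of foreign government bonds by domestic residents 241.23, sale of domestic government bonds to non-residents 176.31.)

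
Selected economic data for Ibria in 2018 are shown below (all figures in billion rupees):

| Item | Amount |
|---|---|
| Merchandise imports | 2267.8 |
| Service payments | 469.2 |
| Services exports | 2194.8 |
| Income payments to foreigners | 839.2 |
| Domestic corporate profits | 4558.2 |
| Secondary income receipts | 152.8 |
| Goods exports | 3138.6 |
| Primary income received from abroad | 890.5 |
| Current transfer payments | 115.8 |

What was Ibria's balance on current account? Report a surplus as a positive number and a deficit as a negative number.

2684.7

Goods balance = 3138.6 - 2267.8 = 870.8
Services balance = 2194.8 - 469.2 = 1725.6
Trade balance (goods + services) = 870.8 + 1725.6 = 2596.4
Net primary income = 890.5 - 839.2 = 51.3
Net secondary income = 152.8 - 115.8 = 37.0
Current account = 2596.4 + 51.3 + 37.0 = 2684.7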